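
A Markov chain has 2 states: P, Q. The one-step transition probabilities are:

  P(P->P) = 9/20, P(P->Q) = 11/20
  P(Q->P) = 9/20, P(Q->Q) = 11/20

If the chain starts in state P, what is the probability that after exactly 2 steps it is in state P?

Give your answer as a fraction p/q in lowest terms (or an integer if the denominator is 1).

Computing P^2 by repeated multiplication:
P^1 =
  P: [9/20, 11/20]
  Q: [9/20, 11/20]
P^2 =
  P: [9/20, 11/20]
  Q: [9/20, 11/20]

(P^2)[P -> P] = 9/20

Answer: 9/20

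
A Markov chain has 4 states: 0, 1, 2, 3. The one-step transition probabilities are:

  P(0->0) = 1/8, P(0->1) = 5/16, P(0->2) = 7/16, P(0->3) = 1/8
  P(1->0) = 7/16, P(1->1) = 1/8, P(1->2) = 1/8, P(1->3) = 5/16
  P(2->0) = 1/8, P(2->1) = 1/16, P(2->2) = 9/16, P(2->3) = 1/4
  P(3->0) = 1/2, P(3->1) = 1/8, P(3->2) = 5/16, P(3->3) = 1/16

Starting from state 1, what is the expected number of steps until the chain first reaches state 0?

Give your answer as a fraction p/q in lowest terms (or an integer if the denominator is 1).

Answer: 2928/1049

Derivation:
Let h_i = expected steps to first reach 0 from state i.
Boundary: h_0 = 0.
First-step equations for the other states:
  h_1 = 1 + 7/16*h_0 + 1/8*h_1 + 1/8*h_2 + 5/16*h_3
  h_2 = 1 + 1/8*h_0 + 1/16*h_1 + 9/16*h_2 + 1/4*h_3
  h_3 = 1 + 1/2*h_0 + 1/8*h_1 + 5/16*h_2 + 1/16*h_3

Substituting h_0 = 0 and rearranging gives the linear system (I - Q) h = 1:
  [7/8, -1/8, -5/16] . (h_1, h_2, h_3) = 1
  [-1/16, 7/16, -1/4] . (h_1, h_2, h_3) = 1
  [-1/8, -5/16, 15/16] . (h_1, h_2, h_3) = 1

Solving yields:
  h_1 = 2928/1049
  h_2 = 4544/1049
  h_3 = 3024/1049

Starting state is 1, so the expected hitting time is h_1 = 2928/1049.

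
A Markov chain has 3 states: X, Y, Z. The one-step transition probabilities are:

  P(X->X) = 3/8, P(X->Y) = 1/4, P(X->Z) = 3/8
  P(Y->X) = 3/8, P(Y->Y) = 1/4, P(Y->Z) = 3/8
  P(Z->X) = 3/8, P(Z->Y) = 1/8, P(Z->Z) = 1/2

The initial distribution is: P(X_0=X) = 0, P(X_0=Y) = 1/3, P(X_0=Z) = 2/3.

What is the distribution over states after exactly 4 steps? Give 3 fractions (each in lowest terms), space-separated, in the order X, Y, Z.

Answer: 3/8 2413/12288 5267/12288

Derivation:
Propagating the distribution step by step (d_{t+1} = d_t * P):
d_0 = (X=0, Y=1/3, Z=2/3)
  d_1[X] = 0*3/8 + 1/3*3/8 + 2/3*3/8 = 3/8
  d_1[Y] = 0*1/4 + 1/3*1/4 + 2/3*1/8 = 1/6
  d_1[Z] = 0*3/8 + 1/3*3/8 + 2/3*1/2 = 11/24
d_1 = (X=3/8, Y=1/6, Z=11/24)
  d_2[X] = 3/8*3/8 + 1/6*3/8 + 11/24*3/8 = 3/8
  d_2[Y] = 3/8*1/4 + 1/6*1/4 + 11/24*1/8 = 37/192
  d_2[Z] = 3/8*3/8 + 1/6*3/8 + 11/24*1/2 = 83/192
d_2 = (X=3/8, Y=37/192, Z=83/192)
  d_3[X] = 3/8*3/8 + 37/192*3/8 + 83/192*3/8 = 3/8
  d_3[Y] = 3/8*1/4 + 37/192*1/4 + 83/192*1/8 = 301/1536
  d_3[Z] = 3/8*3/8 + 37/192*3/8 + 83/192*1/2 = 659/1536
d_3 = (X=3/8, Y=301/1536, Z=659/1536)
  d_4[X] = 3/8*3/8 + 301/1536*3/8 + 659/1536*3/8 = 3/8
  d_4[Y] = 3/8*1/4 + 301/1536*1/4 + 659/1536*1/8 = 2413/12288
  d_4[Z] = 3/8*3/8 + 301/1536*3/8 + 659/1536*1/2 = 5267/12288
d_4 = (X=3/8, Y=2413/12288, Z=5267/12288)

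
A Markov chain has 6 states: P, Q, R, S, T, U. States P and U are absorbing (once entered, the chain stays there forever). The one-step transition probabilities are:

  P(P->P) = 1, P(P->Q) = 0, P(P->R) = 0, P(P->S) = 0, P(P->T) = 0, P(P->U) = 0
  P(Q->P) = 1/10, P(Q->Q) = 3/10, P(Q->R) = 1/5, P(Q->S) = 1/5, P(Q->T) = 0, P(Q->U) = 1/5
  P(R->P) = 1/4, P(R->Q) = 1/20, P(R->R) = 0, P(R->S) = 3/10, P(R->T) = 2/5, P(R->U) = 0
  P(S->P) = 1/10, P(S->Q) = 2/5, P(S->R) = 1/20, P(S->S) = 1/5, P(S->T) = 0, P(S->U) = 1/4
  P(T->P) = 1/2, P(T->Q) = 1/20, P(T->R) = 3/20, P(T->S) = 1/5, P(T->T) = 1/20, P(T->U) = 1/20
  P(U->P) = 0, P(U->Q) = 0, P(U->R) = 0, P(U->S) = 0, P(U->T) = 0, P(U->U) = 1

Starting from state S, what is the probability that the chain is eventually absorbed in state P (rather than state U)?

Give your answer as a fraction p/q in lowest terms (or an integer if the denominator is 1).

Answer: 128/325

Derivation:
Let a_i = P(absorbed in P | start in state i).
Boundary conditions: a_P = 1, a_U = 0.
For each transient state i, a_i = sum_j P(i->j) * a_j:
  a_Q = 1/10*a_P + 3/10*a_Q + 1/5*a_R + 1/5*a_S + 0*a_T + 1/5*a_U
  a_R = 1/4*a_P + 1/20*a_Q + 0*a_R + 3/10*a_S + 2/5*a_T + 0*a_U
  a_S = 1/10*a_P + 2/5*a_Q + 1/20*a_R + 1/5*a_S + 0*a_T + 1/4*a_U
  a_T = 1/2*a_P + 1/20*a_Q + 3/20*a_R + 1/5*a_S + 1/20*a_T + 1/20*a_U

Substituting a_P = 1 and a_U = 0, rearrange to (I - Q) a = r where r[i] = P(i -> P):
  [7/10, -1/5, -1/5, 0] . (a_Q, a_R, a_S, a_T) = 1/10
  [-1/20, 1, -3/10, -2/5] . (a_Q, a_R, a_S, a_T) = 1/4
  [-2/5, -1/20, 4/5, 0] . (a_Q, a_R, a_S, a_T) = 1/10
  [-1/20, -3/20, -1/5, 19/20] . (a_Q, a_R, a_S, a_T) = 1/2

Solving yields:
  a_Q = 3377/7475
  a_R = 5138/7475
  a_S = 128/325
  a_T = 241/325

Starting state is S, so the absorption probability is a_S = 128/325.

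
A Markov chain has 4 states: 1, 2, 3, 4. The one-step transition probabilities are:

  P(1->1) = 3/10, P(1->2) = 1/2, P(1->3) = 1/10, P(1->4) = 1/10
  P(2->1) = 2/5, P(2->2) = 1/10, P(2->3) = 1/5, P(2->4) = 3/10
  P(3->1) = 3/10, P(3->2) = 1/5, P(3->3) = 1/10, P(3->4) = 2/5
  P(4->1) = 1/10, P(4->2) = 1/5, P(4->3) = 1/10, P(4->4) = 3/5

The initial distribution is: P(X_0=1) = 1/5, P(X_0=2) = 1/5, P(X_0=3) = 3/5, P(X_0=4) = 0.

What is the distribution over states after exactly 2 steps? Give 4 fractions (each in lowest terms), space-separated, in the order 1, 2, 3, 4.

Propagating the distribution step by step (d_{t+1} = d_t * P):
d_0 = (1=1/5, 2=1/5, 3=3/5, 4=0)
  d_1[1] = 1/5*3/10 + 1/5*2/5 + 3/5*3/10 + 0*1/10 = 8/25
  d_1[2] = 1/5*1/2 + 1/5*1/10 + 3/5*1/5 + 0*1/5 = 6/25
  d_1[3] = 1/5*1/10 + 1/5*1/5 + 3/5*1/10 + 0*1/10 = 3/25
  d_1[4] = 1/5*1/10 + 1/5*3/10 + 3/5*2/5 + 0*3/5 = 8/25
d_1 = (1=8/25, 2=6/25, 3=3/25, 4=8/25)
  d_2[1] = 8/25*3/10 + 6/25*2/5 + 3/25*3/10 + 8/25*1/10 = 13/50
  d_2[2] = 8/25*1/2 + 6/25*1/10 + 3/25*1/5 + 8/25*1/5 = 34/125
  d_2[3] = 8/25*1/10 + 6/25*1/5 + 3/25*1/10 + 8/25*1/10 = 31/250
  d_2[4] = 8/25*1/10 + 6/25*3/10 + 3/25*2/5 + 8/25*3/5 = 43/125
d_2 = (1=13/50, 2=34/125, 3=31/250, 4=43/125)

Answer: 13/50 34/125 31/250 43/125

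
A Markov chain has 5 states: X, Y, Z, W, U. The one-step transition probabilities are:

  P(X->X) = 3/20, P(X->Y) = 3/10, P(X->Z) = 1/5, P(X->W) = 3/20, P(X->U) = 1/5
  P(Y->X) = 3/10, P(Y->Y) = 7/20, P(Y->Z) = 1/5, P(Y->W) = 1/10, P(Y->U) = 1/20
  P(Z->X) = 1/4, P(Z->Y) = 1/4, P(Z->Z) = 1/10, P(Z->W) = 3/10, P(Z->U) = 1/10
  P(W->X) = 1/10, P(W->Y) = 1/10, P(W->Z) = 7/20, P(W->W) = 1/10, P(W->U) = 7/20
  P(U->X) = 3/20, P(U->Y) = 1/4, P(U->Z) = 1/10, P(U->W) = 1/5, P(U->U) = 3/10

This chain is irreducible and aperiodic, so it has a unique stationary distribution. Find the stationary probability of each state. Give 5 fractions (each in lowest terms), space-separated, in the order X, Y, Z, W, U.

Answer: 14915/74711 19514/74711 28031/149422 12406/74711 27721/149422

Derivation:
The stationary distribution satisfies pi = pi * P, i.e.:
  pi_X = 3/20*pi_X + 3/10*pi_Y + 1/4*pi_Z + 1/10*pi_W + 3/20*pi_U
  pi_Y = 3/10*pi_X + 7/20*pi_Y + 1/4*pi_Z + 1/10*pi_W + 1/4*pi_U
  pi_Z = 1/5*pi_X + 1/5*pi_Y + 1/10*pi_Z + 7/20*pi_W + 1/10*pi_U
  pi_W = 3/20*pi_X + 1/10*pi_Y + 3/10*pi_Z + 1/10*pi_W + 1/5*pi_U
  pi_U = 1/5*pi_X + 1/20*pi_Y + 1/10*pi_Z + 7/20*pi_W + 3/10*pi_U
with normalization: pi_X + pi_Y + pi_Z + pi_W + pi_U = 1.

Using the first 4 balance equations plus normalization, the linear system A*pi = b is:
  [-17/20, 3/10, 1/4, 1/10, 3/20] . pi = 0
  [3/10, -13/20, 1/4, 1/10, 1/4] . pi = 0
  [1/5, 1/5, -9/10, 7/20, 1/10] . pi = 0
  [3/20, 1/10, 3/10, -9/10, 1/5] . pi = 0
  [1, 1, 1, 1, 1] . pi = 1

Solving yields:
  pi_X = 14915/74711
  pi_Y = 19514/74711
  pi_Z = 28031/149422
  pi_W = 12406/74711
  pi_U = 27721/149422

Verification (pi * P):
  14915/74711*3/20 + 19514/74711*3/10 + 28031/149422*1/4 + 12406/74711*1/10 + 27721/149422*3/20 = 14915/74711 = pi_X  (ok)
  14915/74711*3/10 + 19514/74711*7/20 + 28031/149422*1/4 + 12406/74711*1/10 + 27721/149422*1/4 = 19514/74711 = pi_Y  (ok)
  14915/74711*1/5 + 19514/74711*1/5 + 28031/149422*1/10 + 12406/74711*7/20 + 27721/149422*1/10 = 28031/149422 = pi_Z  (ok)
  14915/74711*3/20 + 19514/74711*1/10 + 28031/149422*3/10 + 12406/74711*1/10 + 27721/149422*1/5 = 12406/74711 = pi_W  (ok)
  14915/74711*1/5 + 19514/74711*1/20 + 28031/149422*1/10 + 12406/74711*7/20 + 27721/149422*3/10 = 27721/149422 = pi_U  (ok)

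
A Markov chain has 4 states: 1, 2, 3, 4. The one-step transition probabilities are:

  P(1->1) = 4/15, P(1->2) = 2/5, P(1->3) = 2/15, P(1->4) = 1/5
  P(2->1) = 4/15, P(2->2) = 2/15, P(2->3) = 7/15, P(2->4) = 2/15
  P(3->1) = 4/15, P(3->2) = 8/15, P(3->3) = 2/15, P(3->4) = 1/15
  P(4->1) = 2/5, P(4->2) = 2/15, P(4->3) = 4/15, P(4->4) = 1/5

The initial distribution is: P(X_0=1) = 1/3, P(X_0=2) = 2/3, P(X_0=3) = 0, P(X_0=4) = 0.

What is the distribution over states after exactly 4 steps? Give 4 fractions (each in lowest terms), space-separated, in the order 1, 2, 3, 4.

Answer: 43466/151875 3202/10125 4274/16875 21913/151875

Derivation:
Propagating the distribution step by step (d_{t+1} = d_t * P):
d_0 = (1=1/3, 2=2/3, 3=0, 4=0)
  d_1[1] = 1/3*4/15 + 2/3*4/15 + 0*4/15 + 0*2/5 = 4/15
  d_1[2] = 1/3*2/5 + 2/3*2/15 + 0*8/15 + 0*2/15 = 2/9
  d_1[3] = 1/3*2/15 + 2/3*7/15 + 0*2/15 + 0*4/15 = 16/45
  d_1[4] = 1/3*1/5 + 2/3*2/15 + 0*1/15 + 0*1/5 = 7/45
d_1 = (1=4/15, 2=2/9, 3=16/45, 4=7/45)
  d_2[1] = 4/15*4/15 + 2/9*4/15 + 16/45*4/15 + 7/45*2/5 = 194/675
  d_2[2] = 4/15*2/5 + 2/9*2/15 + 16/45*8/15 + 7/45*2/15 = 26/75
  d_2[3] = 4/15*2/15 + 2/9*7/15 + 16/45*2/15 + 7/45*4/15 = 154/675
  d_2[4] = 4/15*1/5 + 2/9*2/15 + 16/45*1/15 + 7/45*1/5 = 31/225
d_2 = (1=194/675, 2=26/75, 3=154/675, 4=31/225)
  d_3[1] = 194/675*4/15 + 26/75*4/15 + 154/675*4/15 + 31/225*2/5 = 962/3375
  d_3[2] = 194/675*2/5 + 26/75*2/15 + 154/675*8/15 + 31/225*2/15 = 122/405
  d_3[3] = 194/675*2/15 + 26/75*7/15 + 154/675*2/15 + 31/225*4/15 = 902/3375
  d_3[4] = 194/675*1/5 + 26/75*2/15 + 154/675*1/15 + 31/225*1/5 = 1483/10125
d_3 = (1=962/3375, 2=122/405, 3=902/3375, 4=1483/10125)
  d_4[1] = 962/3375*4/15 + 122/405*4/15 + 902/3375*4/15 + 1483/10125*2/5 = 43466/151875
  d_4[2] = 962/3375*2/5 + 122/405*2/15 + 902/3375*8/15 + 1483/10125*2/15 = 3202/10125
  d_4[3] = 962/3375*2/15 + 122/405*7/15 + 902/3375*2/15 + 1483/10125*4/15 = 4274/16875
  d_4[4] = 962/3375*1/5 + 122/405*2/15 + 902/3375*1/15 + 1483/10125*1/5 = 21913/151875
d_4 = (1=43466/151875, 2=3202/10125, 3=4274/16875, 4=21913/151875)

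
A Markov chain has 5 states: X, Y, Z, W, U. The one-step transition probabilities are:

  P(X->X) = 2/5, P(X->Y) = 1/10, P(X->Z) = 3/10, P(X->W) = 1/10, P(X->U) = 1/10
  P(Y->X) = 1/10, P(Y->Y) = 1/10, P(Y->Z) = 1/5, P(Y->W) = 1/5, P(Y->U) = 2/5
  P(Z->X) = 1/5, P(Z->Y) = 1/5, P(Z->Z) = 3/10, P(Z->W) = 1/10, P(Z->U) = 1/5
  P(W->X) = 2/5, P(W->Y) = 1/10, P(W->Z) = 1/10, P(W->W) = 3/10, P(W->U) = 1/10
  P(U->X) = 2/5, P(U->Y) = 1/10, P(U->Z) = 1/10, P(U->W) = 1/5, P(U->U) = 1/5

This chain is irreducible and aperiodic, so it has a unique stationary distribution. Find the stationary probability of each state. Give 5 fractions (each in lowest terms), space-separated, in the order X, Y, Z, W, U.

Answer: 267/836 51/418 46/209 37/228 221/1254

Derivation:
The stationary distribution satisfies pi = pi * P, i.e.:
  pi_X = 2/5*pi_X + 1/10*pi_Y + 1/5*pi_Z + 2/5*pi_W + 2/5*pi_U
  pi_Y = 1/10*pi_X + 1/10*pi_Y + 1/5*pi_Z + 1/10*pi_W + 1/10*pi_U
  pi_Z = 3/10*pi_X + 1/5*pi_Y + 3/10*pi_Z + 1/10*pi_W + 1/10*pi_U
  pi_W = 1/10*pi_X + 1/5*pi_Y + 1/10*pi_Z + 3/10*pi_W + 1/5*pi_U
  pi_U = 1/10*pi_X + 2/5*pi_Y + 1/5*pi_Z + 1/10*pi_W + 1/5*pi_U
with normalization: pi_X + pi_Y + pi_Z + pi_W + pi_U = 1.

Using the first 4 balance equations plus normalization, the linear system A*pi = b is:
  [-3/5, 1/10, 1/5, 2/5, 2/5] . pi = 0
  [1/10, -9/10, 1/5, 1/10, 1/10] . pi = 0
  [3/10, 1/5, -7/10, 1/10, 1/10] . pi = 0
  [1/10, 1/5, 1/10, -7/10, 1/5] . pi = 0
  [1, 1, 1, 1, 1] . pi = 1

Solving yields:
  pi_X = 267/836
  pi_Y = 51/418
  pi_Z = 46/209
  pi_W = 37/228
  pi_U = 221/1254

Verification (pi * P):
  267/836*2/5 + 51/418*1/10 + 46/209*1/5 + 37/228*2/5 + 221/1254*2/5 = 267/836 = pi_X  (ok)
  267/836*1/10 + 51/418*1/10 + 46/209*1/5 + 37/228*1/10 + 221/1254*1/10 = 51/418 = pi_Y  (ok)
  267/836*3/10 + 51/418*1/5 + 46/209*3/10 + 37/228*1/10 + 221/1254*1/10 = 46/209 = pi_Z  (ok)
  267/836*1/10 + 51/418*1/5 + 46/209*1/10 + 37/228*3/10 + 221/1254*1/5 = 37/228 = pi_W  (ok)
  267/836*1/10 + 51/418*2/5 + 46/209*1/5 + 37/228*1/10 + 221/1254*1/5 = 221/1254 = pi_U  (ok)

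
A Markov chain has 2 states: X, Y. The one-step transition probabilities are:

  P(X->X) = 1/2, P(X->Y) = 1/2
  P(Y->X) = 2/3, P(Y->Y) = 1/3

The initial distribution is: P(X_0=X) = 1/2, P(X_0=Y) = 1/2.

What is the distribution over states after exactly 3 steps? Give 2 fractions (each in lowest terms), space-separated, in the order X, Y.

Propagating the distribution step by step (d_{t+1} = d_t * P):
d_0 = (X=1/2, Y=1/2)
  d_1[X] = 1/2*1/2 + 1/2*2/3 = 7/12
  d_1[Y] = 1/2*1/2 + 1/2*1/3 = 5/12
d_1 = (X=7/12, Y=5/12)
  d_2[X] = 7/12*1/2 + 5/12*2/3 = 41/72
  d_2[Y] = 7/12*1/2 + 5/12*1/3 = 31/72
d_2 = (X=41/72, Y=31/72)
  d_3[X] = 41/72*1/2 + 31/72*2/3 = 247/432
  d_3[Y] = 41/72*1/2 + 31/72*1/3 = 185/432
d_3 = (X=247/432, Y=185/432)

Answer: 247/432 185/432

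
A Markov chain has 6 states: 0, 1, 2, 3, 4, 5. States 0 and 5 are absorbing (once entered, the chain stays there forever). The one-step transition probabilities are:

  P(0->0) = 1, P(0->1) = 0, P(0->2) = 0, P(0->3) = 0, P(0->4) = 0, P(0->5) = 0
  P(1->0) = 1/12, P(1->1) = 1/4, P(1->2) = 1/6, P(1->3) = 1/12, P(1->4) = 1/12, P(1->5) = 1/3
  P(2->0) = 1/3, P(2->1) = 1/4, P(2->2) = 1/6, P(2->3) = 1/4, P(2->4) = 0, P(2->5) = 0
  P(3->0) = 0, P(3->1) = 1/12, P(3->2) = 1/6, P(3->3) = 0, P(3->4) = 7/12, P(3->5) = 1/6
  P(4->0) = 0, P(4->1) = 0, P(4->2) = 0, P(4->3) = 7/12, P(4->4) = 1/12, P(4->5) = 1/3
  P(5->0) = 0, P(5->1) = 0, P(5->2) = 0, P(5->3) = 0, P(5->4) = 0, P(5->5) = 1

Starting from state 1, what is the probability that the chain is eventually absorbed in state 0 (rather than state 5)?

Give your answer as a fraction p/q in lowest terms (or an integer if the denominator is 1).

Let a_i = P(absorbed in 0 | start in state i).
Boundary conditions: a_0 = 1, a_5 = 0.
For each transient state i, a_i = sum_j P(i->j) * a_j:
  a_1 = 1/12*a_0 + 1/4*a_1 + 1/6*a_2 + 1/12*a_3 + 1/12*a_4 + 1/3*a_5
  a_2 = 1/3*a_0 + 1/4*a_1 + 1/6*a_2 + 1/4*a_3 + 0*a_4 + 0*a_5
  a_3 = 0*a_0 + 1/12*a_1 + 1/6*a_2 + 0*a_3 + 7/12*a_4 + 1/6*a_5
  a_4 = 0*a_0 + 0*a_1 + 0*a_2 + 7/12*a_3 + 1/12*a_4 + 1/3*a_5

Substituting a_0 = 1 and a_5 = 0, rearrange to (I - Q) a = r where r[i] = P(i -> 0):
  [3/4, -1/6, -1/12, -1/12] . (a_1, a_2, a_3, a_4) = 1/12
  [-1/4, 5/6, -1/4, 0] . (a_1, a_2, a_3, a_4) = 1/3
  [-1/12, -1/6, 1, -7/12] . (a_1, a_2, a_3, a_4) = 0
  [0, 0, -7/12, 11/12] . (a_1, a_2, a_3, a_4) = 0

Solving yields:
  a_1 = 131/502
  a_2 = 533/1004
  a_3 = 44/251
  a_4 = 28/251

Starting state is 1, so the absorption probability is a_1 = 131/502.

Answer: 131/502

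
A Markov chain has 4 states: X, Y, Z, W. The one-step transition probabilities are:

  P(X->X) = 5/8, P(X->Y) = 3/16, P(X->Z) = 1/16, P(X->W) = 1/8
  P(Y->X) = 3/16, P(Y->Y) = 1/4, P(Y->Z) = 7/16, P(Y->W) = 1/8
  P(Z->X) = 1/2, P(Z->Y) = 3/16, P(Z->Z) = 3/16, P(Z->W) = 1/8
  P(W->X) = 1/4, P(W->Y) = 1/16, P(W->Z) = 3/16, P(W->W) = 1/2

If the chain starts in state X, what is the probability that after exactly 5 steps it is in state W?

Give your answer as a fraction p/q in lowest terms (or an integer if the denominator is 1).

Answer: 6505/32768

Derivation:
Computing P^5 by repeated multiplication:
P^1 =
  X: [5/8, 3/16, 1/16, 1/8]
  Y: [3/16, 1/4, 7/16, 1/8]
  Z: [1/2, 3/16, 3/16, 1/8]
  W: [1/4, 1/16, 3/16, 1/2]
P^2 =
  X: [125/256, 47/256, 5/32, 11/64]
  Y: [53/128, 3/16, 29/128, 11/64]
  Z: [121/256, 47/256, 11/64, 11/64]
  W: [99/256, 33/256, 11/64, 5/16]
P^3 =
  X: [1887/4096, 727/4096, 353/2048, 97/512]
  Y: [461/1024, 91/512, 187/1024, 97/512]
  Z: [1879/4096, 727/4096, 357/2048, 97/512]
  W: [1761/4096, 641/4096, 351/2048, 31/128]
P^4 =
  X: [29803/65536, 11463/65536, 5711/32768, 803/4096]
  Y: [1857/4096, 1433/8192, 1439/8192, 803/4096]
  Z: [29787/65536, 11463/65536, 5719/32768, 803/4096]
  W: [29117/65536, 10945/65536, 5665/32768, 221/1024]
P^5 =
  X: [475187/1048576, 182375/1048576, 91427/524288, 6505/32768]
  Y: [59375/131072, 22797/131072, 715/4096, 6505/32768]
  Z: [475155/1048576, 182375/1048576, 91443/524288, 6505/32768]
  W: [471221/1048576, 179265/1048576, 91077/524288, 1687/8192]

(P^5)[X -> W] = 6505/32768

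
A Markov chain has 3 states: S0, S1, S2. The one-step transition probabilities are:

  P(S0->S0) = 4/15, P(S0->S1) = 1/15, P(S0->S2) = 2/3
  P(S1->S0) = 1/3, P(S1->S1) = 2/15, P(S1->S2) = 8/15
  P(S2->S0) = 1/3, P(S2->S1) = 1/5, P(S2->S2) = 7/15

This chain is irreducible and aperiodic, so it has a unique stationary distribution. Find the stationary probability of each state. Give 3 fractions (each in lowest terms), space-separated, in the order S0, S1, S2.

Answer: 5/16 19/128 69/128

Derivation:
The stationary distribution satisfies pi = pi * P, i.e.:
  pi_S0 = 4/15*pi_S0 + 1/3*pi_S1 + 1/3*pi_S2
  pi_S1 = 1/15*pi_S0 + 2/15*pi_S1 + 1/5*pi_S2
  pi_S2 = 2/3*pi_S0 + 8/15*pi_S1 + 7/15*pi_S2
with normalization: pi_S0 + pi_S1 + pi_S2 = 1.

Using the first 2 balance equations plus normalization, the linear system A*pi = b is:
  [-11/15, 1/3, 1/3] . pi = 0
  [1/15, -13/15, 1/5] . pi = 0
  [1, 1, 1] . pi = 1

Solving yields:
  pi_S0 = 5/16
  pi_S1 = 19/128
  pi_S2 = 69/128

Verification (pi * P):
  5/16*4/15 + 19/128*1/3 + 69/128*1/3 = 5/16 = pi_S0  (ok)
  5/16*1/15 + 19/128*2/15 + 69/128*1/5 = 19/128 = pi_S1  (ok)
  5/16*2/3 + 19/128*8/15 + 69/128*7/15 = 69/128 = pi_S2  (ok)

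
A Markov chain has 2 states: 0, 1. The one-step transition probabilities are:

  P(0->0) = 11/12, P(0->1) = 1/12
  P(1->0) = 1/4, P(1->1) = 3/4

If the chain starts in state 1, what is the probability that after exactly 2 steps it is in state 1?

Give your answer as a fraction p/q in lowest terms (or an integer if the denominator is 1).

Answer: 7/12

Derivation:
Computing P^2 by repeated multiplication:
P^1 =
  0: [11/12, 1/12]
  1: [1/4, 3/4]
P^2 =
  0: [31/36, 5/36]
  1: [5/12, 7/12]

(P^2)[1 -> 1] = 7/12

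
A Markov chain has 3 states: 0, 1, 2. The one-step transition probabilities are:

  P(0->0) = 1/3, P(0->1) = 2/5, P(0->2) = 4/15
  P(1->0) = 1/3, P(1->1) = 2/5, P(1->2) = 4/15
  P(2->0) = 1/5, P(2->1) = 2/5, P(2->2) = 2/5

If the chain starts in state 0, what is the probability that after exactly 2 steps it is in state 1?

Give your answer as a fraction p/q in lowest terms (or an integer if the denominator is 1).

Computing P^2 by repeated multiplication:
P^1 =
  0: [1/3, 2/5, 4/15]
  1: [1/3, 2/5, 4/15]
  2: [1/5, 2/5, 2/5]
P^2 =
  0: [67/225, 2/5, 68/225]
  1: [67/225, 2/5, 68/225]
  2: [7/25, 2/5, 8/25]

(P^2)[0 -> 1] = 2/5

Answer: 2/5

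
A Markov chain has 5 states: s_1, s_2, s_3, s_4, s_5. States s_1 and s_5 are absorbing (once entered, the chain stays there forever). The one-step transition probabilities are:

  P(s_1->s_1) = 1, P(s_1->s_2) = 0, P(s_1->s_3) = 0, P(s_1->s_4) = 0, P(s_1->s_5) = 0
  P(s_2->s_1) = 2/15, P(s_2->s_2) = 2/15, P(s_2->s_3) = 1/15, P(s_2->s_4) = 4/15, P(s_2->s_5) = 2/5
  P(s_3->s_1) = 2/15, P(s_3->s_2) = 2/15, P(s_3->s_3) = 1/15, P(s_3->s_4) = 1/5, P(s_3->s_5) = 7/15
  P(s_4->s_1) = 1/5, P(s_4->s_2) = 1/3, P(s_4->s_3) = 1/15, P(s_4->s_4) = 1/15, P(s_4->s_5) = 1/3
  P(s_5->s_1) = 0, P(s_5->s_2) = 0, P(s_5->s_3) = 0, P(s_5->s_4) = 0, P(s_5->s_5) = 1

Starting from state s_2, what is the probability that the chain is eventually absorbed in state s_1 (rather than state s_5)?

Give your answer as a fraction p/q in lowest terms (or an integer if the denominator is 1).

Let a_i = P(absorbed in s_1 | start in state i).
Boundary conditions: a_s_1 = 1, a_s_5 = 0.
For each transient state i, a_i = sum_j P(i->j) * a_j:
  a_s_2 = 2/15*a_s_1 + 2/15*a_s_2 + 1/15*a_s_3 + 4/15*a_s_4 + 2/5*a_s_5
  a_s_3 = 2/15*a_s_1 + 2/15*a_s_2 + 1/15*a_s_3 + 1/5*a_s_4 + 7/15*a_s_5
  a_s_4 = 1/5*a_s_1 + 1/3*a_s_2 + 1/15*a_s_3 + 1/15*a_s_4 + 1/3*a_s_5

Substituting a_s_1 = 1 and a_s_5 = 0, rearrange to (I - Q) a = r where r[i] = P(i -> s_1):
  [13/15, -1/15, -4/15] . (a_s_2, a_s_3, a_s_4) = 2/15
  [-2/15, 14/15, -1/5] . (a_s_2, a_s_3, a_s_4) = 2/15
  [-1/3, -1/15, 14/15] . (a_s_2, a_s_3, a_s_4) = 1/5

Solving yields:
  a_s_2 = 599/2178
  a_s_3 = 551/2178
  a_s_4 = 40/121

Starting state is s_2, so the absorption probability is a_s_2 = 599/2178.

Answer: 599/2178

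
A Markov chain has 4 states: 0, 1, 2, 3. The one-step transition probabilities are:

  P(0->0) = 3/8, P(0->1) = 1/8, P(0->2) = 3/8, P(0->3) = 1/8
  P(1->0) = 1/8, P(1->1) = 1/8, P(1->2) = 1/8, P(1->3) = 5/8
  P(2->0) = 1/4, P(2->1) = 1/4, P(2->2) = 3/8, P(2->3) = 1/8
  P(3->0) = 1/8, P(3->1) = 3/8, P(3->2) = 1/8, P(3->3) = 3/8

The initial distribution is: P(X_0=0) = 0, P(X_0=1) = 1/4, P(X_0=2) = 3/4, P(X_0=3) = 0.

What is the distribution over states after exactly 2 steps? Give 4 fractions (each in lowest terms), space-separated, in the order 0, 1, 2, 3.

Propagating the distribution step by step (d_{t+1} = d_t * P):
d_0 = (0=0, 1=1/4, 2=3/4, 3=0)
  d_1[0] = 0*3/8 + 1/4*1/8 + 3/4*1/4 + 0*1/8 = 7/32
  d_1[1] = 0*1/8 + 1/4*1/8 + 3/4*1/4 + 0*3/8 = 7/32
  d_1[2] = 0*3/8 + 1/4*1/8 + 3/4*3/8 + 0*1/8 = 5/16
  d_1[3] = 0*1/8 + 1/4*5/8 + 3/4*1/8 + 0*3/8 = 1/4
d_1 = (0=7/32, 1=7/32, 2=5/16, 3=1/4)
  d_2[0] = 7/32*3/8 + 7/32*1/8 + 5/16*1/4 + 1/4*1/8 = 7/32
  d_2[1] = 7/32*1/8 + 7/32*1/8 + 5/16*1/4 + 1/4*3/8 = 29/128
  d_2[2] = 7/32*3/8 + 7/32*1/8 + 5/16*3/8 + 1/4*1/8 = 33/128
  d_2[3] = 7/32*1/8 + 7/32*5/8 + 5/16*1/8 + 1/4*3/8 = 19/64
d_2 = (0=7/32, 1=29/128, 2=33/128, 3=19/64)

Answer: 7/32 29/128 33/128 19/64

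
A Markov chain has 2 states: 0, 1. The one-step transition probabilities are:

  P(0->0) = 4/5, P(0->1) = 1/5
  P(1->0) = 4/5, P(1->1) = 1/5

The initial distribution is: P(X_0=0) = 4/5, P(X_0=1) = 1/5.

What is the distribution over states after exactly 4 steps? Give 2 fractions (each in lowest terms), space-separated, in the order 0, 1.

Propagating the distribution step by step (d_{t+1} = d_t * P):
d_0 = (0=4/5, 1=1/5)
  d_1[0] = 4/5*4/5 + 1/5*4/5 = 4/5
  d_1[1] = 4/5*1/5 + 1/5*1/5 = 1/5
d_1 = (0=4/5, 1=1/5)
  d_2[0] = 4/5*4/5 + 1/5*4/5 = 4/5
  d_2[1] = 4/5*1/5 + 1/5*1/5 = 1/5
d_2 = (0=4/5, 1=1/5)
  d_3[0] = 4/5*4/5 + 1/5*4/5 = 4/5
  d_3[1] = 4/5*1/5 + 1/5*1/5 = 1/5
d_3 = (0=4/5, 1=1/5)
  d_4[0] = 4/5*4/5 + 1/5*4/5 = 4/5
  d_4[1] = 4/5*1/5 + 1/5*1/5 = 1/5
d_4 = (0=4/5, 1=1/5)

Answer: 4/5 1/5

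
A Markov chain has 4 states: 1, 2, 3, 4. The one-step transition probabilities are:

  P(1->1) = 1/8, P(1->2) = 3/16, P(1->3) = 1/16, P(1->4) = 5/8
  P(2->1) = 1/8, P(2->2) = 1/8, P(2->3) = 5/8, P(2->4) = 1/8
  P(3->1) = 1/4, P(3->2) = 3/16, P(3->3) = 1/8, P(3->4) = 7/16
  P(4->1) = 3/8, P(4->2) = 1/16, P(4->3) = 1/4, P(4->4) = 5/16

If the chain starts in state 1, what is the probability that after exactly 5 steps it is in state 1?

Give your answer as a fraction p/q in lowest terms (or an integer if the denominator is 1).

Computing P^5 by repeated multiplication:
P^1 =
  1: [1/8, 3/16, 1/16, 5/8]
  2: [1/8, 1/8, 5/8, 1/8]
  3: [1/4, 3/16, 1/8, 7/16]
  4: [3/8, 1/16, 1/4, 5/16]
P^2 =
  1: [37/128, 25/256, 37/128, 83/256]
  2: [15/64, 21/128, 25/128, 13/32]
  3: [1/4, 31/256, 33/128, 95/256]
  4: [15/64, 37/256, 11/64, 115/256]
P^3 =
  1: [31/128, 577/4096, 201/1024, 1723/4096]
  2: [257/1024, 259/2048, 249/1024, 777/2048]
  3: [1/4, 547/4096, 443/2048, 1639/4096]
  4: [265/1024, 501/4096, 489/2048, 1557/4096]
P^4 =
  1: [4173/16384, 8265/65536, 7631/32768, 25317/65536]
  2: [1025/4096, 4331/32768, 901/4096, 13029/32768]
  3: [2065/8192, 8463/65536, 7411/32768, 25731/65536]
  4: [2047/8192, 8673/65536, 7127/32768, 26233/65536]
P^5 =
  1: [16429/65536, 137709/1048576, 115567/524288, 416869/1048576]
  2: [33017/131072, 67915/524288, 59021/262144, 206263/524288]
  3: [32955/131072, 136683/1048576, 116859/524288, 414535/1048576]
  4: [4133/16384, 135469/1048576, 118273/524288, 412049/1048576]

(P^5)[1 -> 1] = 16429/65536

Answer: 16429/65536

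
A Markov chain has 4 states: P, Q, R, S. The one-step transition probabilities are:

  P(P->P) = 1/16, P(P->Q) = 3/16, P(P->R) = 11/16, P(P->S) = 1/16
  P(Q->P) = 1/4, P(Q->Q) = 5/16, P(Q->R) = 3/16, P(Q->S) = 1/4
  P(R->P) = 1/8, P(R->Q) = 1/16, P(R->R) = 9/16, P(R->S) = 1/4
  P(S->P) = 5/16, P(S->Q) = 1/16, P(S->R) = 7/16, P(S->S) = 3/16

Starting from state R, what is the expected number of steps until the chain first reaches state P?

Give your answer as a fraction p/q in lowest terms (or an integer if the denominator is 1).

Answer: 1632/293

Derivation:
Let h_i = expected steps to first reach P from state i.
Boundary: h_P = 0.
First-step equations for the other states:
  h_Q = 1 + 1/4*h_P + 5/16*h_Q + 3/16*h_R + 1/4*h_S
  h_R = 1 + 1/8*h_P + 1/16*h_Q + 9/16*h_R + 1/4*h_S
  h_S = 1 + 5/16*h_P + 1/16*h_Q + 7/16*h_R + 3/16*h_S

Substituting h_P = 0 and rearranging gives the linear system (I - Q) h = 1:
  [11/16, -3/16, -1/4] . (h_Q, h_R, h_S) = 1
  [-1/16, 7/16, -1/4] . (h_Q, h_R, h_S) = 1
  [-1/16, -7/16, 13/16] . (h_Q, h_R, h_S) = 1

Solving yields:
  h_Q = 1360/293
  h_R = 1632/293
  h_S = 1344/293

Starting state is R, so the expected hitting time is h_R = 1632/293.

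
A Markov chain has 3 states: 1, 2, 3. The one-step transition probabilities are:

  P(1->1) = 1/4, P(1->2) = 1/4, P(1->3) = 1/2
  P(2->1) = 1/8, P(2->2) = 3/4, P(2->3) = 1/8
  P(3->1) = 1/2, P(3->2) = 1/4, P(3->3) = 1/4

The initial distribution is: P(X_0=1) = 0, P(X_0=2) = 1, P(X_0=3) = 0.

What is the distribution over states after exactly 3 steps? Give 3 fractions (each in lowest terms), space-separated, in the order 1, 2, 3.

Propagating the distribution step by step (d_{t+1} = d_t * P):
d_0 = (1=0, 2=1, 3=0)
  d_1[1] = 0*1/4 + 1*1/8 + 0*1/2 = 1/8
  d_1[2] = 0*1/4 + 1*3/4 + 0*1/4 = 3/4
  d_1[3] = 0*1/2 + 1*1/8 + 0*1/4 = 1/8
d_1 = (1=1/8, 2=3/4, 3=1/8)
  d_2[1] = 1/8*1/4 + 3/4*1/8 + 1/8*1/2 = 3/16
  d_2[2] = 1/8*1/4 + 3/4*3/4 + 1/8*1/4 = 5/8
  d_2[3] = 1/8*1/2 + 3/4*1/8 + 1/8*1/4 = 3/16
d_2 = (1=3/16, 2=5/8, 3=3/16)
  d_3[1] = 3/16*1/4 + 5/8*1/8 + 3/16*1/2 = 7/32
  d_3[2] = 3/16*1/4 + 5/8*3/4 + 3/16*1/4 = 9/16
  d_3[3] = 3/16*1/2 + 5/8*1/8 + 3/16*1/4 = 7/32
d_3 = (1=7/32, 2=9/16, 3=7/32)

Answer: 7/32 9/16 7/32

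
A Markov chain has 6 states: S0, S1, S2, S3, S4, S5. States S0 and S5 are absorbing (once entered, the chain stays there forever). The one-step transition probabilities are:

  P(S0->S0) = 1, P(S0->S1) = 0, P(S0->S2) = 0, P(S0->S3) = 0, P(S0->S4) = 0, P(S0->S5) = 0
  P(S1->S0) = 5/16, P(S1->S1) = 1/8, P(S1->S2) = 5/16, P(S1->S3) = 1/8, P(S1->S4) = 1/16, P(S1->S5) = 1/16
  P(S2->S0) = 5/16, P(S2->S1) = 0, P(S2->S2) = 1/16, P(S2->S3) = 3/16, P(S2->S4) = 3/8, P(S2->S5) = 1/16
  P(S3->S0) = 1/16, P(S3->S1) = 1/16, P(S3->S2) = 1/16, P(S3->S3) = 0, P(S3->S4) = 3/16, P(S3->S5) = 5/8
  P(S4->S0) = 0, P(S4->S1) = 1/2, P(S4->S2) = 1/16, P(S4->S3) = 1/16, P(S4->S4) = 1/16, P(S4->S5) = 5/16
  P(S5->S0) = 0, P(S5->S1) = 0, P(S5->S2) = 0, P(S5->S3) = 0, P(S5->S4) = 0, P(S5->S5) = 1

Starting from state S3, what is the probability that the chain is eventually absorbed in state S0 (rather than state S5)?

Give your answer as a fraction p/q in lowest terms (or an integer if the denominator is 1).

Let a_i = P(absorbed in S0 | start in state i).
Boundary conditions: a_S0 = 1, a_S5 = 0.
For each transient state i, a_i = sum_j P(i->j) * a_j:
  a_S1 = 5/16*a_S0 + 1/8*a_S1 + 5/16*a_S2 + 1/8*a_S3 + 1/16*a_S4 + 1/16*a_S5
  a_S2 = 5/16*a_S0 + 0*a_S1 + 1/16*a_S2 + 3/16*a_S3 + 3/8*a_S4 + 1/16*a_S5
  a_S3 = 1/16*a_S0 + 1/16*a_S1 + 1/16*a_S2 + 0*a_S3 + 3/16*a_S4 + 5/8*a_S5
  a_S4 = 0*a_S0 + 1/2*a_S1 + 1/16*a_S2 + 1/16*a_S3 + 1/16*a_S4 + 5/16*a_S5

Substituting a_S0 = 1 and a_S5 = 0, rearrange to (I - Q) a = r where r[i] = P(i -> S0):
  [7/8, -5/16, -1/8, -1/16] . (a_S1, a_S2, a_S3, a_S4) = 5/16
  [0, 15/16, -3/16, -3/8] . (a_S1, a_S2, a_S3, a_S4) = 5/16
  [-1/16, -1/16, 1, -3/16] . (a_S1, a_S2, a_S3, a_S4) = 1/16
  [-1/2, -1/16, -1/16, 15/16] . (a_S1, a_S2, a_S3, a_S4) = 0

Solving yields:
  a_S1 = 23896/39963
  a_S2 = 6932/13321
  a_S3 = 731/3633
  a_S4 = 4889/13321

Starting state is S3, so the absorption probability is a_S3 = 731/3633.

Answer: 731/3633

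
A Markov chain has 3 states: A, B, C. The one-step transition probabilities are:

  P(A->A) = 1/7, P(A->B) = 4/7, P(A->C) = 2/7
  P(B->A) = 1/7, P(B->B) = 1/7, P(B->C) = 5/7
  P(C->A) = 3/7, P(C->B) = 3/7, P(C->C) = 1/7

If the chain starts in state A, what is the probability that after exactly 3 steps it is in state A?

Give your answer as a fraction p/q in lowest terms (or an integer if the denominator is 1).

Computing P^3 by repeated multiplication:
P^1 =
  A: [1/7, 4/7, 2/7]
  B: [1/7, 1/7, 5/7]
  C: [3/7, 3/7, 1/7]
P^2 =
  A: [11/49, 2/7, 24/49]
  B: [17/49, 20/49, 12/49]
  C: [9/49, 18/49, 22/49]
P^3 =
  A: [97/343, 130/343, 116/343]
  B: [73/343, 124/343, 146/343]
  C: [93/343, 120/343, 130/343]

(P^3)[A -> A] = 97/343

Answer: 97/343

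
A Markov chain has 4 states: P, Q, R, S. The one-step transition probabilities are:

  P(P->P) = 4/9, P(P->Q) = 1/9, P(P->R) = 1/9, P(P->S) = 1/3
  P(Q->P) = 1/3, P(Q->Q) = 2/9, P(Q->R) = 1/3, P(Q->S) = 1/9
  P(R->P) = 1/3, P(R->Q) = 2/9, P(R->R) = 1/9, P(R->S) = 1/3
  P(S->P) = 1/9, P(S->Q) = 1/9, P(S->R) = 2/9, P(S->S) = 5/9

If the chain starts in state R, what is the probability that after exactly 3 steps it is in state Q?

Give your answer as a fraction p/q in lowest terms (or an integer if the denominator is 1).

Answer: 109/729

Derivation:
Computing P^3 by repeated multiplication:
P^1 =
  P: [4/9, 1/9, 1/9, 1/3]
  Q: [1/3, 2/9, 1/3, 1/9]
  R: [1/3, 2/9, 1/9, 1/3]
  S: [1/9, 1/9, 2/9, 5/9]
P^2 =
  P: [25/81, 11/81, 14/81, 31/81]
  Q: [28/81, 14/81, 14/81, 25/81]
  R: [8/27, 4/27, 16/81, 29/81]
  S: [2/9, 4/27, 16/81, 35/81]
P^3 =
  P: [206/729, 106/729, 134/729, 283/729]
  Q: [221/729, 109/729, 134/729, 265/729]
  R: [209/729, 109/729, 134/729, 277/729]
  S: [191/729, 109/729, 140/729, 289/729]

(P^3)[R -> Q] = 109/729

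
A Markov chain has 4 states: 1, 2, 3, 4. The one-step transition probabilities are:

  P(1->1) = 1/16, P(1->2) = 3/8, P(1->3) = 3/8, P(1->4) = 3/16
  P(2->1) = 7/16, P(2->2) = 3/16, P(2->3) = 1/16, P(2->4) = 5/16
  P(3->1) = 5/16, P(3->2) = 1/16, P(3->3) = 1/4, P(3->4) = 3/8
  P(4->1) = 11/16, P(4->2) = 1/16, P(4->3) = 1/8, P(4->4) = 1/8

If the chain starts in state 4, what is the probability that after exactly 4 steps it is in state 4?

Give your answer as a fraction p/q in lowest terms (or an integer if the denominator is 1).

Computing P^4 by repeated multiplication:
P^1 =
  1: [1/16, 3/8, 3/8, 3/16]
  2: [7/16, 3/16, 1/16, 5/16]
  3: [5/16, 1/16, 1/4, 3/8]
  4: [11/16, 1/16, 1/8, 1/8]
P^2 =
  1: [53/128, 33/256, 21/128, 75/256]
  2: [11/32, 57/256, 59/256, 13/64]
  3: [49/128, 43/256, 59/256, 7/32]
  4: [25/128, 73/256, 79/256, 27/128]
P^3 =
  1: [343/1024, 213/1024, 987/4096, 885/4096]
  2: [677/2048, 405/2048, 925/4096, 1007/4096]
  3: [655/2048, 13/64, 979/4096, 975/4096]
  4: [775/2048, 163/1024, 797/4096, 1097/4096]
P^4 =
  1: [11003/32768, 3165/16384, 7401/32768, 4017/16384]
  2: [11363/32768, 6243/32768, 1831/8192, 3919/16384]
  3: [11377/32768, 6155/32768, 7279/32768, 7957/32768]
  4: [11083/32768, 6575/32768, 7667/32768, 7443/32768]

(P^4)[4 -> 4] = 7443/32768

Answer: 7443/32768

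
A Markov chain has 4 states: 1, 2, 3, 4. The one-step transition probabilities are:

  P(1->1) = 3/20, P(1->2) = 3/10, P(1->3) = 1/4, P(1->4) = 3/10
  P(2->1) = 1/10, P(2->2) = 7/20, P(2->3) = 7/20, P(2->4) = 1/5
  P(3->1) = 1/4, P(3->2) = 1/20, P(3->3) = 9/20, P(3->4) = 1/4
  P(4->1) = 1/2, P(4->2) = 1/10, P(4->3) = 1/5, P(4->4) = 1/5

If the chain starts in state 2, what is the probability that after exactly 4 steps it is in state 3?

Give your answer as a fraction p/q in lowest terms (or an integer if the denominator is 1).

Computing P^4 by repeated multiplication:
P^1 =
  1: [3/20, 3/10, 1/4, 3/10]
  2: [1/10, 7/20, 7/20, 1/5]
  3: [1/4, 1/20, 9/20, 1/4]
  4: [1/2, 1/10, 1/5, 1/5]
P^2 =
  1: [53/200, 77/400, 63/200, 91/400]
  2: [19/80, 19/100, 69/200, 91/400]
  3: [7/25, 7/50, 133/400, 99/400]
  4: [47/200, 43/200, 29/100, 13/50]
P^3 =
  1: [503/2000, 1483/8000, 2567/8000, 969/4000]
  2: [2037/8000, 711/4000, 2613/8000, 241/1000]
  3: [2103/8000, 279/1600, 509/1600, 1957/8000]
  4: [1037/4000, 149/800, 633/2000, 119/500]
P^4 =
  1: [41217/160000, 903/5000, 1603/5000, 38591/160000]
  2: [413/1600, 5729/32000, 6421/20000, 38687/160000]
  3: [20697/80000, 14421/80000, 51013/160000, 38751/160000]
  4: [20451/80000, 14607/80000, 12801/40000, 967/4000]

(P^4)[2 -> 3] = 6421/20000

Answer: 6421/20000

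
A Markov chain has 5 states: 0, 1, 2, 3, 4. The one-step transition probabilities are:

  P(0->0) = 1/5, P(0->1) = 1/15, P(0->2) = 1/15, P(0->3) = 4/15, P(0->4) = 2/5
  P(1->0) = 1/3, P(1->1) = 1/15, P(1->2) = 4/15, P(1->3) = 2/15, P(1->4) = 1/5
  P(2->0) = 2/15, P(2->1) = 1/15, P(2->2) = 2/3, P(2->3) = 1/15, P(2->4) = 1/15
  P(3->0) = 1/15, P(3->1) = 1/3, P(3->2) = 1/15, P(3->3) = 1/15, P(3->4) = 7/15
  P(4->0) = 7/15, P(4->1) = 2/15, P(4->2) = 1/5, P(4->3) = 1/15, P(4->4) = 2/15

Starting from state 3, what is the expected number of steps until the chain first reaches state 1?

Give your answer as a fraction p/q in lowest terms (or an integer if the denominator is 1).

Let h_i = expected steps to first reach 1 from state i.
Boundary: h_1 = 0.
First-step equations for the other states:
  h_0 = 1 + 1/5*h_0 + 1/15*h_1 + 1/15*h_2 + 4/15*h_3 + 2/5*h_4
  h_2 = 1 + 2/15*h_0 + 1/15*h_1 + 2/3*h_2 + 1/15*h_3 + 1/15*h_4
  h_3 = 1 + 1/15*h_0 + 1/3*h_1 + 1/15*h_2 + 1/15*h_3 + 7/15*h_4
  h_4 = 1 + 7/15*h_0 + 2/15*h_1 + 1/5*h_2 + 1/15*h_3 + 2/15*h_4

Substituting h_1 = 0 and rearranging gives the linear system (I - Q) h = 1:
  [4/5, -1/15, -4/15, -2/5] . (h_0, h_2, h_3, h_4) = 1
  [-2/15, 1/3, -1/15, -1/15] . (h_0, h_2, h_3, h_4) = 1
  [-1/15, -1/15, 14/15, -7/15] . (h_0, h_2, h_3, h_4) = 1
  [-7/15, -1/5, -1/15, 13/15] . (h_0, h_2, h_3, h_4) = 1

Solving yields:
  h_0 = 6768/815
  h_2 = 7551/815
  h_3 = 5262/815
  h_4 = 6732/815

Starting state is 3, so the expected hitting time is h_3 = 5262/815.

Answer: 5262/815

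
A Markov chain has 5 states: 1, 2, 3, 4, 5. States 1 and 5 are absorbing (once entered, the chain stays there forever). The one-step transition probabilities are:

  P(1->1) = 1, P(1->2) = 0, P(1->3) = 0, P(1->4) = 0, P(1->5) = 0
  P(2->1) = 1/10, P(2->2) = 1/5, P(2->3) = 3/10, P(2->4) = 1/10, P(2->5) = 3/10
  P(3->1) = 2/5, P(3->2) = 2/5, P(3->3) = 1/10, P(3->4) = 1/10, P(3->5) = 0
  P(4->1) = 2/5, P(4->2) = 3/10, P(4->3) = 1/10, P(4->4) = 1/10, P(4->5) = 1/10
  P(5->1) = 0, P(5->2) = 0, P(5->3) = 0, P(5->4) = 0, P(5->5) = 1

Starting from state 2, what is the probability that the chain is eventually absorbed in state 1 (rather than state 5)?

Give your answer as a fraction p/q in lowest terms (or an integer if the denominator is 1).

Answer: 20/41

Derivation:
Let a_i = P(absorbed in 1 | start in state i).
Boundary conditions: a_1 = 1, a_5 = 0.
For each transient state i, a_i = sum_j P(i->j) * a_j:
  a_2 = 1/10*a_1 + 1/5*a_2 + 3/10*a_3 + 1/10*a_4 + 3/10*a_5
  a_3 = 2/5*a_1 + 2/5*a_2 + 1/10*a_3 + 1/10*a_4 + 0*a_5
  a_4 = 2/5*a_1 + 3/10*a_2 + 1/10*a_3 + 1/10*a_4 + 1/10*a_5

Substituting a_1 = 1 and a_5 = 0, rearrange to (I - Q) a = r where r[i] = P(i -> 1):
  [4/5, -3/10, -1/10] . (a_2, a_3, a_4) = 1/10
  [-2/5, 9/10, -1/10] . (a_2, a_3, a_4) = 2/5
  [-3/10, -1/10, 9/10] . (a_2, a_3, a_4) = 2/5

Solving yields:
  a_2 = 20/41
  a_3 = 121/164
  a_4 = 113/164

Starting state is 2, so the absorption probability is a_2 = 20/41.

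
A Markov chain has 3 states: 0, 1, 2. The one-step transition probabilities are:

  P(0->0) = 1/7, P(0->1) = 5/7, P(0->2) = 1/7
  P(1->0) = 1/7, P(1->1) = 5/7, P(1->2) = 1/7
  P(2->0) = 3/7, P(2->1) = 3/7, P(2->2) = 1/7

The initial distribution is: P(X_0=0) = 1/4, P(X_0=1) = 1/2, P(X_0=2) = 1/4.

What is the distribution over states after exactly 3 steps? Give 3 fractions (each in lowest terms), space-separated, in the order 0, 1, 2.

Answer: 9/49 33/49 1/7

Derivation:
Propagating the distribution step by step (d_{t+1} = d_t * P):
d_0 = (0=1/4, 1=1/2, 2=1/4)
  d_1[0] = 1/4*1/7 + 1/2*1/7 + 1/4*3/7 = 3/14
  d_1[1] = 1/4*5/7 + 1/2*5/7 + 1/4*3/7 = 9/14
  d_1[2] = 1/4*1/7 + 1/2*1/7 + 1/4*1/7 = 1/7
d_1 = (0=3/14, 1=9/14, 2=1/7)
  d_2[0] = 3/14*1/7 + 9/14*1/7 + 1/7*3/7 = 9/49
  d_2[1] = 3/14*5/7 + 9/14*5/7 + 1/7*3/7 = 33/49
  d_2[2] = 3/14*1/7 + 9/14*1/7 + 1/7*1/7 = 1/7
d_2 = (0=9/49, 1=33/49, 2=1/7)
  d_3[0] = 9/49*1/7 + 33/49*1/7 + 1/7*3/7 = 9/49
  d_3[1] = 9/49*5/7 + 33/49*5/7 + 1/7*3/7 = 33/49
  d_3[2] = 9/49*1/7 + 33/49*1/7 + 1/7*1/7 = 1/7
d_3 = (0=9/49, 1=33/49, 2=1/7)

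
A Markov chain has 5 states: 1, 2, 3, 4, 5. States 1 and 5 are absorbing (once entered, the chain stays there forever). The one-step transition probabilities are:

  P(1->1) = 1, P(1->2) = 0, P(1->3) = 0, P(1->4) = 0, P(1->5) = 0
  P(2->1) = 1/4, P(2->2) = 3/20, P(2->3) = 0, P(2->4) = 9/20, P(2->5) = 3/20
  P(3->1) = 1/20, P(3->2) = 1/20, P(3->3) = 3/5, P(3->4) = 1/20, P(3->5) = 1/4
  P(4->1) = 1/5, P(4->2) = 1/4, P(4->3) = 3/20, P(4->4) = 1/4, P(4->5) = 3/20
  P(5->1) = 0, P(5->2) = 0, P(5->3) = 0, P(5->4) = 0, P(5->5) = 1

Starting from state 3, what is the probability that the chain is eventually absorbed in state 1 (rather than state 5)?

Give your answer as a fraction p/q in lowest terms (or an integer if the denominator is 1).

Answer: 23/89

Derivation:
Let a_i = P(absorbed in 1 | start in state i).
Boundary conditions: a_1 = 1, a_5 = 0.
For each transient state i, a_i = sum_j P(i->j) * a_j:
  a_2 = 1/4*a_1 + 3/20*a_2 + 0*a_3 + 9/20*a_4 + 3/20*a_5
  a_3 = 1/20*a_1 + 1/20*a_2 + 3/5*a_3 + 1/20*a_4 + 1/4*a_5
  a_4 = 1/5*a_1 + 1/4*a_2 + 3/20*a_3 + 1/4*a_4 + 3/20*a_5

Substituting a_1 = 1 and a_5 = 0, rearrange to (I - Q) a = r where r[i] = P(i -> 1):
  [17/20, 0, -9/20] . (a_2, a_3, a_4) = 1/4
  [-1/20, 2/5, -1/20] . (a_2, a_3, a_4) = 1/20
  [-1/4, -3/20, 3/4] . (a_2, a_3, a_4) = 1/5

Solving yields:
  a_2 = 50/89
  a_3 = 23/89
  a_4 = 45/89

Starting state is 3, so the absorption probability is a_3 = 23/89.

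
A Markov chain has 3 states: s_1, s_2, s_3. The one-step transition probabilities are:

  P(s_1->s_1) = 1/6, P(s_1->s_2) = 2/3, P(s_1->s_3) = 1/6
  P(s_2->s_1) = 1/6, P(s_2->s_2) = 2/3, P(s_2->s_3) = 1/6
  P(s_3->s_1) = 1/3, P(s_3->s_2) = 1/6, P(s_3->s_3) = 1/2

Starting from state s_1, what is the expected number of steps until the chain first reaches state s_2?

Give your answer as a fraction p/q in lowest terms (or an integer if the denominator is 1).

Let h_i = expected steps to first reach s_2 from state i.
Boundary: h_s_2 = 0.
First-step equations for the other states:
  h_s_1 = 1 + 1/6*h_s_1 + 2/3*h_s_2 + 1/6*h_s_3
  h_s_3 = 1 + 1/3*h_s_1 + 1/6*h_s_2 + 1/2*h_s_3

Substituting h_s_2 = 0 and rearranging gives the linear system (I - Q) h = 1:
  [5/6, -1/6] . (h_s_1, h_s_3) = 1
  [-1/3, 1/2] . (h_s_1, h_s_3) = 1

Solving yields:
  h_s_1 = 24/13
  h_s_3 = 42/13

Starting state is s_1, so the expected hitting time is h_s_1 = 24/13.

Answer: 24/13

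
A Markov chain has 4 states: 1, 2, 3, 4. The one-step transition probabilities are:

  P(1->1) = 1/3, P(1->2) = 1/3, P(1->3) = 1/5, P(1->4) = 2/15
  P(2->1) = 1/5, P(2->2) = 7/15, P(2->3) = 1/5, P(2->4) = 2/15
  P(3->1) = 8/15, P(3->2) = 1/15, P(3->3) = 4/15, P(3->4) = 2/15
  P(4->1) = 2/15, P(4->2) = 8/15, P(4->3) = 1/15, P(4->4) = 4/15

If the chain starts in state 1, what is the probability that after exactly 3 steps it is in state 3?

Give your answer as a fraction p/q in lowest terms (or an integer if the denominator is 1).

Answer: 217/1125

Derivation:
Computing P^3 by repeated multiplication:
P^1 =
  1: [1/3, 1/3, 1/5, 2/15]
  2: [1/5, 7/15, 1/5, 2/15]
  3: [8/15, 1/15, 4/15, 2/15]
  4: [2/15, 8/15, 1/15, 4/15]
P^2 =
  1: [68/225, 79/225, 44/225, 34/225]
  2: [64/225, 83/225, 44/225, 34/225]
  3: [79/225, 67/225, 1/5, 34/225]
  4: [2/9, 11/25, 38/225, 38/225]
P^3 =
  1: [997/3375, 403/1125, 217/1125, 518/3375]
  2: [989/3375, 1217/3375, 217/1125, 518/3375]
  3: [1024/3375, 1181/3375, 652/3375, 518/3375]
  4: [103/375, 257/675, 637/3375, 526/3375]

(P^3)[1 -> 3] = 217/1125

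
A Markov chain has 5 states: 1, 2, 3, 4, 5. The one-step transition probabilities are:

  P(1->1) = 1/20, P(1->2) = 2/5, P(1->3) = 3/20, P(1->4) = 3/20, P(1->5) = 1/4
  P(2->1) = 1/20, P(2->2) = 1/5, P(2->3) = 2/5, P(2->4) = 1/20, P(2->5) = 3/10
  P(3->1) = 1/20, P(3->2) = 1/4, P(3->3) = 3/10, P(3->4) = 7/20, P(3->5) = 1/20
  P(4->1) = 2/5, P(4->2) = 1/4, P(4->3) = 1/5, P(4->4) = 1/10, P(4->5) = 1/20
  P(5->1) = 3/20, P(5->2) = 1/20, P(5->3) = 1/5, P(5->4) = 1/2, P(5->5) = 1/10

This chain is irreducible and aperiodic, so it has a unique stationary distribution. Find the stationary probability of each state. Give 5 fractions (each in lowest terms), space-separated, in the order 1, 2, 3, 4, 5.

Answer: 406/2879 665/2879 765/2879 631/2879 412/2879

Derivation:
The stationary distribution satisfies pi = pi * P, i.e.:
  pi_1 = 1/20*pi_1 + 1/20*pi_2 + 1/20*pi_3 + 2/5*pi_4 + 3/20*pi_5
  pi_2 = 2/5*pi_1 + 1/5*pi_2 + 1/4*pi_3 + 1/4*pi_4 + 1/20*pi_5
  pi_3 = 3/20*pi_1 + 2/5*pi_2 + 3/10*pi_3 + 1/5*pi_4 + 1/5*pi_5
  pi_4 = 3/20*pi_1 + 1/20*pi_2 + 7/20*pi_3 + 1/10*pi_4 + 1/2*pi_5
  pi_5 = 1/4*pi_1 + 3/10*pi_2 + 1/20*pi_3 + 1/20*pi_4 + 1/10*pi_5
with normalization: pi_1 + pi_2 + pi_3 + pi_4 + pi_5 = 1.

Using the first 4 balance equations plus normalization, the linear system A*pi = b is:
  [-19/20, 1/20, 1/20, 2/5, 3/20] . pi = 0
  [2/5, -4/5, 1/4, 1/4, 1/20] . pi = 0
  [3/20, 2/5, -7/10, 1/5, 1/5] . pi = 0
  [3/20, 1/20, 7/20, -9/10, 1/2] . pi = 0
  [1, 1, 1, 1, 1] . pi = 1

Solving yields:
  pi_1 = 406/2879
  pi_2 = 665/2879
  pi_3 = 765/2879
  pi_4 = 631/2879
  pi_5 = 412/2879

Verification (pi * P):
  406/2879*1/20 + 665/2879*1/20 + 765/2879*1/20 + 631/2879*2/5 + 412/2879*3/20 = 406/2879 = pi_1  (ok)
  406/2879*2/5 + 665/2879*1/5 + 765/2879*1/4 + 631/2879*1/4 + 412/2879*1/20 = 665/2879 = pi_2  (ok)
  406/2879*3/20 + 665/2879*2/5 + 765/2879*3/10 + 631/2879*1/5 + 412/2879*1/5 = 765/2879 = pi_3  (ok)
  406/2879*3/20 + 665/2879*1/20 + 765/2879*7/20 + 631/2879*1/10 + 412/2879*1/2 = 631/2879 = pi_4  (ok)
  406/2879*1/4 + 665/2879*3/10 + 765/2879*1/20 + 631/2879*1/20 + 412/2879*1/10 = 412/2879 = pi_5  (ok)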